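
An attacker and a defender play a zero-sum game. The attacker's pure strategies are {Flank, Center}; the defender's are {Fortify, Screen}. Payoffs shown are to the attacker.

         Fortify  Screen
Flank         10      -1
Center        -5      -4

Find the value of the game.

-1

Row minima: Flank → -1, Center → -5; maximin = -1.
Column maxima: Fortify → 10, Screen → -1; minimax = -1.
Since maximin = minimax = -1, there is a saddle point and the value is -1.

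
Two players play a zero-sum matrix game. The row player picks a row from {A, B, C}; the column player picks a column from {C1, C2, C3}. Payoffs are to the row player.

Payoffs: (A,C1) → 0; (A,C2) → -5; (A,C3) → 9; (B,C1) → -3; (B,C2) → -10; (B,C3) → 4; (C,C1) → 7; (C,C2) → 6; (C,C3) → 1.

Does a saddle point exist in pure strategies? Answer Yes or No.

Row minima: A → -5, B → -10, C → 1; maximin = 1.
Column maxima: C1 → 7, C2 → 6, C3 → 9; minimax = 6.
1 ≠ 6, so no pure-strategy equilibrium exists.

No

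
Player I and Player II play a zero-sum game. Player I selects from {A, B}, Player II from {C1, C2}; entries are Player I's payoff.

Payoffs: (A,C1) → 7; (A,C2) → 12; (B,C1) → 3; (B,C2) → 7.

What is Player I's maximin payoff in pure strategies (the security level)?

Row minima: A → 7, B → 3.
The best of these is 7.

7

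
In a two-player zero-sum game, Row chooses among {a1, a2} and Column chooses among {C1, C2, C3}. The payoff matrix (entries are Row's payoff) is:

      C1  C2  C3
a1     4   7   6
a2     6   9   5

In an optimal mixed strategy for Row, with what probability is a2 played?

2/3

Row minima: a1 → 4, a2 → 5; maximin = 5.
Column maxima: C1 → 6, C2 → 9, C3 → 6; minimax = 6.
5 ≠ 6, so there is no saddle point; optimal play is mixed.
C2 is strictly dominated by C1 (it gives Row strictly more in every row), so Column never plays it.
On the remaining 2×2 (a1, a2 vs C1, C3):
Let Row play a1 with probability p. Expected payoff against C1: 4p + 6(1−p) = −2p + 6; against C3: 6p + 5(1−p) = p + 5.
Setting these equal: −2p + 6 = p + 5 ⇒ −3p = -1 ⇒ p = 1/3, and the value is (-2)·(1/3) + 6 = 16/3.
For Column: with q = P(C1), equating a1's and a2's payoffs gives −2q + 6 = q + 5 ⇒ q = 1/3.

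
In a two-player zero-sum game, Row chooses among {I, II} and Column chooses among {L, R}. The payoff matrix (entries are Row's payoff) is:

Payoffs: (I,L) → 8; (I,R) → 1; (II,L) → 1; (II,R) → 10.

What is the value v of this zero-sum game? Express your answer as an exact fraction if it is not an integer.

Row minima: I → 1, II → 1; maximin = 1.
Column maxima: L → 8, R → 10; minimax = 8.
1 ≠ 8, so there is no saddle point; optimal play is mixed.
Let Row play I with probability p. Expected payoff against L: 8p + 1(1−p) = 7p + 1; against R: 1p + 10(1−p) = −9p + 10.
Setting these equal: 7p + 1 = −9p + 10 ⇒ 16p = 9 ⇒ p = 9/16, and the value is (7)·(9/16) + 1 = 79/16.
For Column: with q = P(L), equating I's and II's payoffs gives 7q + 1 = −9q + 10 ⇒ q = 9/16.

79/16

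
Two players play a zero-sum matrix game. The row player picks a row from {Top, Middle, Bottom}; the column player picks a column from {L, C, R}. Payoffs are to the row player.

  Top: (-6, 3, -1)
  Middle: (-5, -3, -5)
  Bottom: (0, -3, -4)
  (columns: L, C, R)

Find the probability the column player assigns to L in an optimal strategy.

1/3

Row minima: Top → -6, Middle → -5, Bottom → -4; maximin = -4.
Column maxima: L → 0, C → 3, R → -1; minimax = -1.
-4 ≠ -1, so there is no saddle point; optimal play is mixed.
C is strictly dominated by R (it gives the row player strictly more in every row), so the column player never plays it.
With C eliminated, Middle is strictly dominated by Bottom (Bottom gives the row player strictly more in every remaining column), so the row player never plays it.
On the remaining 2×2 (Top, Bottom vs L, R):
Let the row player play Top with probability p. Expected payoff against L: (-6)p + 0(1−p) = −6p; against R: (-1)p + (-4)(1−p) = 3p − 4.
Setting these equal: −6p = 3p − 4 ⇒ −9p = -4 ⇒ p = 4/9, and the value is (-6)·(4/9) = -8/3.
For the column player: with q = P(L), equating Top's and Bottom's payoffs gives −5q − 1 = 4q − 4 ⇒ q = 1/3.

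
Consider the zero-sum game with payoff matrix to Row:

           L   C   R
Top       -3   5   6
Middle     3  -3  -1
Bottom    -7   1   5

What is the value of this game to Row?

3/7

Row minima: Top → -3, Middle → -3, Bottom → -7; maximin = -3.
Column maxima: L → 3, C → 5, R → 6; minimax = 3.
-3 ≠ 3, so there is no saddle point; optimal play is mixed.
Bottom is strictly dominated by Top, so Row never plays it.
R is strictly dominated by C (it gives Row strictly more in every row), so Column never plays it.
On the remaining 2×2 (Top, Middle vs L, C):
Let Row play Top with probability p. Expected payoff against L: (-3)p + 3(1−p) = −6p + 3; against C: 5p + (-3)(1−p) = 8p − 3.
Setting these equal: −6p + 3 = 8p − 3 ⇒ −14p = -6 ⇒ p = 3/7, and the value is (-6)·(3/7) + 3 = 3/7.
For Column: with q = P(L), equating Top's and Middle's payoffs gives −8q + 5 = 6q − 3 ⇒ q = 4/7.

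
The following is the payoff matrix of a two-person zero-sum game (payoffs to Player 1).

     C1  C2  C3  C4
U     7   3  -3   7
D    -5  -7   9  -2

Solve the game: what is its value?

3/11

Row minima: U → -3, D → -7; maximin = -3.
Column maxima: C1 → 7, C2 → 3, C3 → 9, C4 → 7; minimax = 3.
-3 ≠ 3, so there is no saddle point; optimal play is mixed.
C1 is strictly dominated by C2 (it gives Player 1 strictly more in every row), so Player 2 never plays it.
C4 is strictly dominated by C2 (it gives Player 1 strictly more in every row), so Player 2 never plays it.
On the remaining 2×2 (U, D vs C2, C3):
Let Player 1 play U with probability p. Expected payoff against C2: 3p + (-7)(1−p) = 10p − 7; against C3: (-3)p + 9(1−p) = −12p + 9.
Setting these equal: 10p − 7 = −12p + 9 ⇒ 22p = 16 ⇒ p = 8/11, and the value is (10)·(8/11) − 7 = 3/11.
For Player 2: with q = P(C2), equating U's and D's payoffs gives 6q − 3 = −16q + 9 ⇒ q = 6/11.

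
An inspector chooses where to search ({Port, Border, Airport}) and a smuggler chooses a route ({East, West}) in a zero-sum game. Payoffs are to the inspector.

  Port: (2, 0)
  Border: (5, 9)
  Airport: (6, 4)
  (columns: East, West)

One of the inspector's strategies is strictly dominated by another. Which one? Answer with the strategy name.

Port

Border gives a strictly higher payoff than Port against every column: 5 > 2, 9 > 0.
So Port is strictly dominated and the inspector never plays it.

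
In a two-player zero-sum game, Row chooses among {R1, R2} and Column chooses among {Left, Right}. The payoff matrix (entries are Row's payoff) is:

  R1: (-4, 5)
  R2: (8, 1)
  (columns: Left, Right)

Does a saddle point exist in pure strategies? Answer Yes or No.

Row minima: R1 → -4, R2 → 1; maximin = 1.
Column maxima: Left → 8, Right → 5; minimax = 5.
1 ≠ 5, so no pure-strategy equilibrium exists.

No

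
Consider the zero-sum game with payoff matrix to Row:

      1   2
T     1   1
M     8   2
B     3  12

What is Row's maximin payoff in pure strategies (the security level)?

Row minima: T → 1, M → 2, B → 3.
The best of these is 3.

3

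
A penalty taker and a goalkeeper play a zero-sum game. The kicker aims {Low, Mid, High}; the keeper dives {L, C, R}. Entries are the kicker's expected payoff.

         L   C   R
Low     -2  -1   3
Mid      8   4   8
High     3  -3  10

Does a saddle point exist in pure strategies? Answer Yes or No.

Row minima: Low → -2, Mid → 4, High → -3; maximin = 4.
Column maxima: L → 8, C → 4, R → 10; minimax = 4.
maximin = minimax = 4, so a saddle point exists.

Yes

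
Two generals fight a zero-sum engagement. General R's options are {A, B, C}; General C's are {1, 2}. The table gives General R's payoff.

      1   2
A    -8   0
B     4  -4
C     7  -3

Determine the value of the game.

-4/3

Row minima: A → -8, B → -4, C → -3; maximin = -3.
Column maxima: 1 → 7, 2 → 0; minimax = 0.
-3 ≠ 0, so there is no saddle point; optimal play is mixed.
B is strictly dominated by C, so General R never plays it.
On the remaining 2×2 (A, C vs 1, 2):
Let General R play A with probability p. Expected payoff against 1: (-8)p + 7(1−p) = −15p + 7; against 2: 0p + (-3)(1−p) = 3p − 3.
Setting these equal: −15p + 7 = 3p − 3 ⇒ −18p = -10 ⇒ p = 5/9, and the value is (-15)·(5/9) + 7 = -4/3.
For General C: with q = P(1), equating A's and C's payoffs gives −8q = 10q − 3 ⇒ q = 1/6.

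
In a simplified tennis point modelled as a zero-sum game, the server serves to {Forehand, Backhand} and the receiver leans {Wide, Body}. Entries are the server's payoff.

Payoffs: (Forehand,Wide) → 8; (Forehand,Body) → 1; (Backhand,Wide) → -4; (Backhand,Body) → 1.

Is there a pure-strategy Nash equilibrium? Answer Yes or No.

Yes

Row minima: Forehand → 1, Backhand → -4; maximin = 1.
Column maxima: Wide → 8, Body → 1; minimax = 1.
maximin = minimax = 1, so a saddle point exists.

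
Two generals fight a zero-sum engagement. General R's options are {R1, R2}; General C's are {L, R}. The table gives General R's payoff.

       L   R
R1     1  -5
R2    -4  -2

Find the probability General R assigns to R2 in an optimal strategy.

3/4

Row minima: R1 → -5, R2 → -4; maximin = -4.
Column maxima: L → 1, R → -2; minimax = -2.
-4 ≠ -2, so there is no saddle point; optimal play is mixed.
Let General R play R1 with probability p. Expected payoff against L: 1p + (-4)(1−p) = 5p − 4; against R: (-5)p + (-2)(1−p) = −3p − 2.
Setting these equal: 5p − 4 = −3p − 2 ⇒ 8p = 2 ⇒ p = 1/4, and the value is (5)·(1/4) − 4 = -11/4.
For General C: with q = P(L), equating R1's and R2's payoffs gives 6q − 5 = −2q − 2 ⇒ q = 3/8.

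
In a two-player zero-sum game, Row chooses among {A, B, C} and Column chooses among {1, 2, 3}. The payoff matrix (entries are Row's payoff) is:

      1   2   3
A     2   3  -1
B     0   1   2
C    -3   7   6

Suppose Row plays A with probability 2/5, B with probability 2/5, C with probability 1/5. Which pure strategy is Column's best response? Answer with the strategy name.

1

If Column plays 1, Row's expected payoff is (2/5)·2 + (2/5)·0 + (1/5)·(-3) = 1/5.
If Column plays 2, Row's expected payoff is (2/5)·3 + (2/5)·1 + (1/5)·7 = 3.
If Column plays 3, Row's expected payoff is (2/5)·(-1) + (2/5)·2 + (1/5)·6 = 8/5.
Column minimizes Row's payoff; the smallest is 1/5, so the best response is 1.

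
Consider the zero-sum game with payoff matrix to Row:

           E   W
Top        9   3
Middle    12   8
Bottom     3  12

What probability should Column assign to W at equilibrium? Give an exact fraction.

9/13

Row minima: Top → 3, Middle → 8, Bottom → 3; maximin = 8.
Column maxima: E → 12, W → 12; minimax = 12.
8 ≠ 12, so there is no saddle point; optimal play is mixed.
Top is strictly dominated by Middle, so Row never plays it.
On the remaining 2×2 (Middle, Bottom vs E, W):
Let Row play Middle with probability p. Expected payoff against E: 12p + 3(1−p) = 9p + 3; against W: 8p + 12(1−p) = −4p + 12.
Setting these equal: 9p + 3 = −4p + 12 ⇒ 13p = 9 ⇒ p = 9/13, and the value is (9)·(9/13) + 3 = 120/13.
For Column: with q = P(E), equating Middle's and Bottom's payoffs gives 4q + 8 = −9q + 12 ⇒ q = 4/13.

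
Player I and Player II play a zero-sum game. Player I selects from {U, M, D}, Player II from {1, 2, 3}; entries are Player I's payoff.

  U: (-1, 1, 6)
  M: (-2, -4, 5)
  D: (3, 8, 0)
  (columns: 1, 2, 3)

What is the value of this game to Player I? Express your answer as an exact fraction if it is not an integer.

Row minima: U → -1, M → -4, D → 0; maximin = 0.
Column maxima: 1 → 3, 2 → 8, 3 → 6; minimax = 3.
0 ≠ 3, so there is no saddle point; optimal play is mixed.
M is strictly dominated by U, so Player I never plays it.
With M eliminated, 2 is strictly dominated by 1 (it gives Player I strictly more in every remaining row), so Player II never plays it.
On the remaining 2×2 (U, D vs 1, 3):
Let Player I play U with probability p. Expected payoff against 1: (-1)p + 3(1−p) = −4p + 3; against 3: 6p + 0(1−p) = 6p.
Setting these equal: −4p + 3 = 6p ⇒ −10p = -3 ⇒ p = 3/10, and the value is (-4)·(3/10) + 3 = 9/5.
For Player II: with q = P(1), equating U's and D's payoffs gives −7q + 6 = 3q ⇒ q = 3/5.

9/5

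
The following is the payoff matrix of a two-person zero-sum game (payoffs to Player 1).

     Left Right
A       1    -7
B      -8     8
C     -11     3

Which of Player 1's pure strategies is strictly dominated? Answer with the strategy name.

C

B gives a strictly higher payoff than C against every column: -8 > -11, 8 > 3.
So C is strictly dominated and Player 1 never plays it.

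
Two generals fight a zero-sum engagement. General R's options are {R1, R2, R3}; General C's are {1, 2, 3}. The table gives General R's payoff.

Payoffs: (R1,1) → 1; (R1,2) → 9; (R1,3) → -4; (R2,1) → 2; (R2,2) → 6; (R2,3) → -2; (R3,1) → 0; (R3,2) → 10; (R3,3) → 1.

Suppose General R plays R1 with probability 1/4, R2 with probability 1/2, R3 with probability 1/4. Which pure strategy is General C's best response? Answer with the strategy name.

3

If General C plays 1, General R's expected payoff is (1/4)·1 + (1/2)·2 + (1/4)·0 = 5/4.
If General C plays 2, General R's expected payoff is (1/4)·9 + (1/2)·6 + (1/4)·10 = 31/4.
If General C plays 3, General R's expected payoff is (1/4)·(-4) + (1/2)·(-2) + (1/4)·1 = -7/4.
General C minimizes General R's payoff; the smallest is -7/4, so the best response is 3.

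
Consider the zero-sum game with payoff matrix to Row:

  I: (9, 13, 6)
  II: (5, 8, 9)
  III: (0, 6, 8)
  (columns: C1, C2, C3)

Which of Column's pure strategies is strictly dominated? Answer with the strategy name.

C2

C1 holds Row's payoff strictly below C2 in every row: 9 < 13, 5 < 8, 0 < 6.
So C2 is strictly dominated for Column.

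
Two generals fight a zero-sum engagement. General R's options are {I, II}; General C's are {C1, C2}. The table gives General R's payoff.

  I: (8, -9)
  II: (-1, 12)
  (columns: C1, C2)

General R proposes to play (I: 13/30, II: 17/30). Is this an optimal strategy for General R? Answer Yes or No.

Against C1 this mix gives (13/30)·8 + (17/30)·(-1) = 29/10.
Against C2 this mix gives (13/30)·(-9) + (17/30)·12 = 29/10.
All of General C's active replies (C1, C2) yield 29/10, and no column does worse for General R. The mix makes General C indifferent and guarantees 29/10, so it is optimal.

Yes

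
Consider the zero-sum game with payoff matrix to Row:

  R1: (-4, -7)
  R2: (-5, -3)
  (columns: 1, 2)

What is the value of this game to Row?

Row minima: R1 → -7, R2 → -5; maximin = -5.
Column maxima: 1 → -4, 2 → -3; minimax = -4.
-5 ≠ -4, so there is no saddle point; optimal play is mixed.
Let Row play R1 with probability p. Expected payoff against 1: (-4)p + (-5)(1−p) = p − 5; against 2: (-7)p + (-3)(1−p) = −4p − 3.
Setting these equal: p − 5 = −4p − 3 ⇒ 5p = 2 ⇒ p = 2/5, and the value is (1)·(2/5) − 5 = -23/5.
For Column: with q = P(1), equating R1's and R2's payoffs gives 3q − 7 = −2q − 3 ⇒ q = 4/5.

-23/5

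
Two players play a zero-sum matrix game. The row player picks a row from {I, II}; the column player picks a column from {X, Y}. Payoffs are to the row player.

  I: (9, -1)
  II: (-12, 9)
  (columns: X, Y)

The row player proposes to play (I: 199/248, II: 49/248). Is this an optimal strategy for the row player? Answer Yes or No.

Against X this mix gives (199/248)·9 + (49/248)·(-12) = 1203/248.
Against Y this mix gives (199/248)·(-1) + (49/248)·9 = 121/124.
The column player will play Y, holding the row player to 121/124. Shifting weight toward the row that does better against Y would raise this floor (the equalizing mix achieves 69/31 against both Y and X), so the proposed strategy is not optimal.

No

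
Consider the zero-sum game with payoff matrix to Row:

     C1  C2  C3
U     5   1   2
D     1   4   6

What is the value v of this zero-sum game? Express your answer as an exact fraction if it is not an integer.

Row minima: U → 1, D → 1; maximin = 1.
Column maxima: C1 → 5, C2 → 4, C3 → 6; minimax = 4.
1 ≠ 4, so there is no saddle point; optimal play is mixed.
C3 is strictly dominated by C2 (it gives Row strictly more in every row), so Column never plays it.
On the remaining 2×2 (U, D vs C1, C2):
Let Row play U with probability p. Expected payoff against C1: 5p + 1(1−p) = 4p + 1; against C2: 1p + 4(1−p) = −3p + 4.
Setting these equal: 4p + 1 = −3p + 4 ⇒ 7p = 3 ⇒ p = 3/7, and the value is (4)·(3/7) + 1 = 19/7.
For Column: with q = P(C1), equating U's and D's payoffs gives 4q + 1 = −3q + 4 ⇒ q = 3/7.

19/7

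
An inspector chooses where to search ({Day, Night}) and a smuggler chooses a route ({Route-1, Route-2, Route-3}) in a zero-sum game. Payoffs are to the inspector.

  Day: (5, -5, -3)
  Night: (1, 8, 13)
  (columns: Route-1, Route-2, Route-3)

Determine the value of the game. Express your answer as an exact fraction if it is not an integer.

Row minima: Day → -5, Night → 1; maximin = 1.
Column maxima: Route-1 → 5, Route-2 → 8, Route-3 → 13; minimax = 5.
1 ≠ 5, so there is no saddle point; optimal play is mixed.
Route-3 is strictly dominated by Route-2 (it gives the inspector strictly more in every row), so the smuggler never plays it.
On the remaining 2×2 (Day, Night vs Route-1, Route-2):
Let the inspector play Day with probability p. Expected payoff against Route-1: 5p + 1(1−p) = 4p + 1; against Route-2: (-5)p + 8(1−p) = −13p + 8.
Setting these equal: 4p + 1 = −13p + 8 ⇒ 17p = 7 ⇒ p = 7/17, and the value is (4)·(7/17) + 1 = 45/17.
For the smuggler: with q = P(Route-1), equating Day's and Night's payoffs gives 10q − 5 = −7q + 8 ⇒ q = 13/17.

45/17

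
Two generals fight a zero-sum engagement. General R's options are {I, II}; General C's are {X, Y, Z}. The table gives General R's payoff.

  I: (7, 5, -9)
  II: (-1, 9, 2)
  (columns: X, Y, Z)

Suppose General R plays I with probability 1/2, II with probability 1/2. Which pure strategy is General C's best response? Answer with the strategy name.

Z

If General C plays X, General R's expected payoff is (1/2)·7 + (1/2)·(-1) = 3.
If General C plays Y, General R's expected payoff is (1/2)·5 + (1/2)·9 = 7.
If General C plays Z, General R's expected payoff is (1/2)·(-9) + (1/2)·2 = -7/2.
General C minimizes General R's payoff; the smallest is -7/2, so the best response is Z.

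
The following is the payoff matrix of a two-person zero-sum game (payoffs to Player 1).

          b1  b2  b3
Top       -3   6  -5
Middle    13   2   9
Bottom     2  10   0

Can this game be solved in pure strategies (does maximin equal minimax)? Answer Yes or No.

Row minima: Top → -5, Middle → 2, Bottom → 0; maximin = 2.
Column maxima: b1 → 13, b2 → 10, b3 → 9; minimax = 9.
2 ≠ 9, so no pure-strategy equilibrium exists.

No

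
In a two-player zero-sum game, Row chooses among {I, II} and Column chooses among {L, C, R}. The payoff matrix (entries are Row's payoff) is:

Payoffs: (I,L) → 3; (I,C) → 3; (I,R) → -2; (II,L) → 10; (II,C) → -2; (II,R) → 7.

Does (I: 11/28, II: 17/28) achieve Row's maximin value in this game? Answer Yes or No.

Against L this mix gives (11/28)·3 + (17/28)·10 = 29/4.
Against C this mix gives (11/28)·3 + (17/28)·(-2) = -1/28.
Against R this mix gives (11/28)·(-2) + (17/28)·7 = 97/28.
Column will play C, holding Row to -1/28. Shifting weight toward the row that does better against C would raise this floor (the equalizing mix achieves 17/14 against both C and R), so the proposed strategy is not optimal.

No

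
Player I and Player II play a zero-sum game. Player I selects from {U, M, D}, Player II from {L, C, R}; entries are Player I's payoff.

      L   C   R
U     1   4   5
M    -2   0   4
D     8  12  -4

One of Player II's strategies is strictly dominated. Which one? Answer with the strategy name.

L holds Player I's payoff strictly below C in every row: 1 < 4, -2 < 0, 8 < 12.
So C is strictly dominated for Player II.

C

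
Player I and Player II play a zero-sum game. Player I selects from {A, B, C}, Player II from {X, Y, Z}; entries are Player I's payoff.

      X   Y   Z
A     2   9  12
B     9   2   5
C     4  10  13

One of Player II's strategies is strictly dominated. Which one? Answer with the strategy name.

Z

Y holds Player I's payoff strictly below Z in every row: 9 < 12, 2 < 5, 10 < 13.
So Z is strictly dominated for Player II.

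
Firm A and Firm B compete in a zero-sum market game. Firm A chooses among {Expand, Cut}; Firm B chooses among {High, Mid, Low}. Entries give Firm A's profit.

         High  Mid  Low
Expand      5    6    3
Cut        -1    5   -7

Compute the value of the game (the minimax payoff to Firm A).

Row minima: Expand → 3, Cut → -7; maximin = 3.
Column maxima: High → 5, Mid → 6, Low → 3; minimax = 3.
Since maximin = minimax = 3, there is a saddle point and the value is 3.

3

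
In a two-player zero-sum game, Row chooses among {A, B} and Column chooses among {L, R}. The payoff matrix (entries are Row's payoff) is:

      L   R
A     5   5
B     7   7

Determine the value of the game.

Row minima: A → 5, B → 7; maximin = 7.
Column maxima: L → 7, R → 7; minimax = 7.
Since maximin = minimax = 7, there is a saddle point and the value is 7.

7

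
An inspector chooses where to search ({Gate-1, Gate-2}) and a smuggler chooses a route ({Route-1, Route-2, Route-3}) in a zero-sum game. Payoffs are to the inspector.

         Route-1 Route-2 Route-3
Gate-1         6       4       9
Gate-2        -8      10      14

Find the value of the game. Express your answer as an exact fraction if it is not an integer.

Row minima: Gate-1 → 4, Gate-2 → -8; maximin = 4.
Column maxima: Route-1 → 6, Route-2 → 10, Route-3 → 14; minimax = 6.
4 ≠ 6, so there is no saddle point; optimal play is mixed.
Route-3 is strictly dominated by Route-1 (it gives the inspector strictly more in every row), so the smuggler never plays it.
On the remaining 2×2 (Gate-1, Gate-2 vs Route-1, Route-2):
Let the inspector play Gate-1 with probability p. Expected payoff against Route-1: 6p + (-8)(1−p) = 14p − 8; against Route-2: 4p + 10(1−p) = −6p + 10.
Setting these equal: 14p − 8 = −6p + 10 ⇒ 20p = 18 ⇒ p = 9/10, and the value is (14)·(9/10) − 8 = 23/5.
For the smuggler: with q = P(Route-1), equating Gate-1's and Gate-2's payoffs gives 2q + 4 = −18q + 10 ⇒ q = 3/10.

23/5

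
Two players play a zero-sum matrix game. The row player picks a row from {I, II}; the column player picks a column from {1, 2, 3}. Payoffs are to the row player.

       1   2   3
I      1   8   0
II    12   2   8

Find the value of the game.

32/7

Row minima: I → 0, II → 2; maximin = 2.
Column maxima: 1 → 12, 2 → 8, 3 → 8; minimax = 8.
2 ≠ 8, so there is no saddle point; optimal play is mixed.
1 is strictly dominated by 3 (it gives the row player strictly more in every row), so the column player never plays it.
On the remaining 2×2 (I, II vs 2, 3):
Let the row player play I with probability p. Expected payoff against 2: 8p + 2(1−p) = 6p + 2; against 3: 0p + 8(1−p) = −8p + 8.
Setting these equal: 6p + 2 = −8p + 8 ⇒ 14p = 6 ⇒ p = 3/7, and the value is (6)·(3/7) + 2 = 32/7.
For the column player: with q = P(2), equating I's and II's payoffs gives 8q = −6q + 8 ⇒ q = 4/7.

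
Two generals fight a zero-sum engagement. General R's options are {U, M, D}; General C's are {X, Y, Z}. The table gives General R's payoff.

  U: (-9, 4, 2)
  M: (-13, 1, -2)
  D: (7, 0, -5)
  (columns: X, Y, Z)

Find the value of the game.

-31/23

Row minima: U → -9, M → -13, D → -5; maximin = -5.
Column maxima: X → 7, Y → 4, Z → 2; minimax = 2.
-5 ≠ 2, so there is no saddle point; optimal play is mixed.
M is strictly dominated by U, so General R never plays it.
Y is strictly dominated by Z (it gives General R strictly more in every row), so General C never plays it.
On the remaining 2×2 (U, D vs X, Z):
Let General R play U with probability p. Expected payoff against X: (-9)p + 7(1−p) = −16p + 7; against Z: 2p + (-5)(1−p) = 7p − 5.
Setting these equal: −16p + 7 = 7p − 5 ⇒ −23p = -12 ⇒ p = 12/23, and the value is (-16)·(12/23) + 7 = -31/23.
For General C: with q = P(X), equating U's and D's payoffs gives −11q + 2 = 12q − 5 ⇒ q = 7/23.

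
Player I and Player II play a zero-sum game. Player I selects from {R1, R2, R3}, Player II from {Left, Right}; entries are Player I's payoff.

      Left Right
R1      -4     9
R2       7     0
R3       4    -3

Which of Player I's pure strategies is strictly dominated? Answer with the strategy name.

R2 gives a strictly higher payoff than R3 against every column: 7 > 4, 0 > -3.
So R3 is strictly dominated and Player I never plays it.

R3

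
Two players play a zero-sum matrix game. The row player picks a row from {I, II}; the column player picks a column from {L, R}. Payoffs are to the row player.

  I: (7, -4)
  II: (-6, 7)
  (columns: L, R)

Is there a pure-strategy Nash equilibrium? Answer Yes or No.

No

Row minima: I → -4, II → -6; maximin = -4.
Column maxima: L → 7, R → 7; minimax = 7.
-4 ≠ 7, so no pure-strategy equilibrium exists.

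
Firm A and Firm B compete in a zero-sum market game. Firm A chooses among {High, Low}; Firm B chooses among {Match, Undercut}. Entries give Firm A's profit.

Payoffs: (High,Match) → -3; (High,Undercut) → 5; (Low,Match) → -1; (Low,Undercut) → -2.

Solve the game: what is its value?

-11/9

Row minima: High → -3, Low → -2; maximin = -2.
Column maxima: Match → -1, Undercut → 5; minimax = -1.
-2 ≠ -1, so there is no saddle point; optimal play is mixed.
Let Firm A play High with probability p. Expected payoff against Match: (-3)p + (-1)(1−p) = −2p − 1; against Undercut: 5p + (-2)(1−p) = 7p − 2.
Setting these equal: −2p − 1 = 7p − 2 ⇒ −9p = -1 ⇒ p = 1/9, and the value is (-2)·(1/9) − 1 = -11/9.
For Firm B: with q = P(Match), equating High's and Low's payoffs gives −8q + 5 = q − 2 ⇒ q = 7/9.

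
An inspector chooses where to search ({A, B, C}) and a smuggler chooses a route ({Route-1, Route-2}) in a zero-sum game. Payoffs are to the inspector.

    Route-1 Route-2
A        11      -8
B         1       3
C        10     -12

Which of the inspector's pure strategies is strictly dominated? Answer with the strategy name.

A gives a strictly higher payoff than C against every column: 11 > 10, -8 > -12.
So C is strictly dominated and the inspector never plays it.

C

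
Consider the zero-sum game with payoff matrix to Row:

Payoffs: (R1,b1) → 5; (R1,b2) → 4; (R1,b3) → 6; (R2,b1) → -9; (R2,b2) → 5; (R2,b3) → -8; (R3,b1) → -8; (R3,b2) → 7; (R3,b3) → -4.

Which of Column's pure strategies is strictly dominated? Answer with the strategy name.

b3

b1 holds Row's payoff strictly below b3 in every row: 5 < 6, -9 < -8, -8 < -4.
So b3 is strictly dominated for Column.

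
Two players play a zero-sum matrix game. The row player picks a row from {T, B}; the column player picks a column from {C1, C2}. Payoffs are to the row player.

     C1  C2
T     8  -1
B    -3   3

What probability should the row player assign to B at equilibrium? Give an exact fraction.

3/5

Row minima: T → -1, B → -3; maximin = -1.
Column maxima: C1 → 8, C2 → 3; minimax = 3.
-1 ≠ 3, so there is no saddle point; optimal play is mixed.
Let the row player play T with probability p. Expected payoff against C1: 8p + (-3)(1−p) = 11p − 3; against C2: (-1)p + 3(1−p) = −4p + 3.
Setting these equal: 11p − 3 = −4p + 3 ⇒ 15p = 6 ⇒ p = 2/5, and the value is (11)·(2/5) − 3 = 7/5.
For the column player: with q = P(C1), equating T's and B's payoffs gives 9q − 1 = −6q + 3 ⇒ q = 4/15.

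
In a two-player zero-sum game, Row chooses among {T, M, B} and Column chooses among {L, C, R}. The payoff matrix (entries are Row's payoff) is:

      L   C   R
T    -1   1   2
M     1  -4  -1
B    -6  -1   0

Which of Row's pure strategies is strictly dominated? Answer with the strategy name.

B

T gives a strictly higher payoff than B against every column: -1 > -6, 1 > -1, 2 > 0.
So B is strictly dominated and Row never plays it.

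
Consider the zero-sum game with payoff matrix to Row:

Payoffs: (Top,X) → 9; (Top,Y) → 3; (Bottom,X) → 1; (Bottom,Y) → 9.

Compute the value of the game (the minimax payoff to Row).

39/7

Row minima: Top → 3, Bottom → 1; maximin = 3.
Column maxima: X → 9, Y → 9; minimax = 9.
3 ≠ 9, so there is no saddle point; optimal play is mixed.
Let Row play Top with probability p. Expected payoff against X: 9p + 1(1−p) = 8p + 1; against Y: 3p + 9(1−p) = −6p + 9.
Setting these equal: 8p + 1 = −6p + 9 ⇒ 14p = 8 ⇒ p = 4/7, and the value is (8)·(4/7) + 1 = 39/7.
For Column: with q = P(X), equating Top's and Bottom's payoffs gives 6q + 3 = −8q + 9 ⇒ q = 3/7.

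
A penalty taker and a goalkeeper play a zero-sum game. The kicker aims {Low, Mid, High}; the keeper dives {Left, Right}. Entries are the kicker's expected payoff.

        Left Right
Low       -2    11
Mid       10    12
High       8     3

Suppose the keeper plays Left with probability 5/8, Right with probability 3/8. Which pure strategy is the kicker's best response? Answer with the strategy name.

Expected payoff of Low: (5/8)·(-2) + (3/8)·11 = 23/8.
Expected payoff of Mid: (5/8)·10 + (3/8)·12 = 43/4.
Expected payoff of High: (5/8)·8 + (3/8)·3 = 49/8.
The largest is 43/4, so the kicker's best response is Mid.

Mid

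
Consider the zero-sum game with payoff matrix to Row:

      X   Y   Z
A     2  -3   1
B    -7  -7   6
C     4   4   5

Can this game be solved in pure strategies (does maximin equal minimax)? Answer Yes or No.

Yes

Row minima: A → -3, B → -7, C → 4; maximin = 4.
Column maxima: X → 4, Y → 4, Z → 6; minimax = 4.
maximin = minimax = 4, so a saddle point exists.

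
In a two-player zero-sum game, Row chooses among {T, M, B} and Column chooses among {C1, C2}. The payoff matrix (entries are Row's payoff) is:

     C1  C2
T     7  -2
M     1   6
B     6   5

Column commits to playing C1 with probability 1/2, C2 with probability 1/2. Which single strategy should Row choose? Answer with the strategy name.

B

Expected payoff of T: (1/2)·7 + (1/2)·(-2) = 5/2.
Expected payoff of M: (1/2)·1 + (1/2)·6 = 7/2.
Expected payoff of B: (1/2)·6 + (1/2)·5 = 11/2.
The largest is 11/2, so Row's best response is B.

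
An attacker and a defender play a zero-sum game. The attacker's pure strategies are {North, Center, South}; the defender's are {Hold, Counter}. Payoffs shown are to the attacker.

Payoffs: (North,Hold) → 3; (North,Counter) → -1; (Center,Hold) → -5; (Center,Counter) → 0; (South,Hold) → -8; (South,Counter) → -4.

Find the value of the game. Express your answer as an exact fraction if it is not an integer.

-5/9

Row minima: North → -1, Center → -5, South → -8; maximin = -1.
Column maxima: Hold → 3, Counter → 0; minimax = 0.
-1 ≠ 0, so there is no saddle point; optimal play is mixed.
South is strictly dominated by North, so the attacker never plays it.
On the remaining 2×2 (North, Center vs Hold, Counter):
Let the attacker play North with probability p. Expected payoff against Hold: 3p + (-5)(1−p) = 8p − 5; against Counter: (-1)p + 0(1−p) = −p.
Setting these equal: 8p − 5 = −p ⇒ 9p = 5 ⇒ p = 5/9, and the value is (8)·(5/9) − 5 = -5/9.
For the defender: with q = P(Hold), equating North's and Center's payoffs gives 4q − 1 = −5q ⇒ q = 1/9.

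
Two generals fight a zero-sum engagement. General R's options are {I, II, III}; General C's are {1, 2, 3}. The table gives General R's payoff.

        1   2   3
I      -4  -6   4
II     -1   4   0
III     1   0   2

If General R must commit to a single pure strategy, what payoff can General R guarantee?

0

Row minima: I → -6, II → -1, III → 0.
The best of these is 0.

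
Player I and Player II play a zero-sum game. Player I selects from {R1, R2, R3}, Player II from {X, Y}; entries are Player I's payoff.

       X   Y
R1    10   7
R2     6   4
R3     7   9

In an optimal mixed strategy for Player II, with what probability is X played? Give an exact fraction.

2/5

Row minima: R1 → 7, R2 → 4, R3 → 7; maximin = 7.
Column maxima: X → 10, Y → 9; minimax = 9.
7 ≠ 9, so there is no saddle point; optimal play is mixed.
R2 is strictly dominated by R1, so Player I never plays it.
On the remaining 2×2 (R1, R3 vs X, Y):
Let Player I play R1 with probability p. Expected payoff against X: 10p + 7(1−p) = 3p + 7; against Y: 7p + 9(1−p) = −2p + 9.
Setting these equal: 3p + 7 = −2p + 9 ⇒ 5p = 2 ⇒ p = 2/5, and the value is (3)·(2/5) + 7 = 41/5.
For Player II: with q = P(X), equating R1's and R3's payoffs gives 3q + 7 = −2q + 9 ⇒ q = 2/5.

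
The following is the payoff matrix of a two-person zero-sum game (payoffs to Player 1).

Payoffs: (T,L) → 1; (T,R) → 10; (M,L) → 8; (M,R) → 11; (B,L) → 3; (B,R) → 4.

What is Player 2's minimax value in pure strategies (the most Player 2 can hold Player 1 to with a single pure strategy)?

Column maxima: L → 8, R → 11.
The smallest of these is 8.

8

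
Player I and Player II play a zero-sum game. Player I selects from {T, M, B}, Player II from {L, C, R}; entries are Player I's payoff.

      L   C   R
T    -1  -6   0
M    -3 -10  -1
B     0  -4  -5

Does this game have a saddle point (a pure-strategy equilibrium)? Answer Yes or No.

Row minima: T → -6, M → -10, B → -5; maximin = -5.
Column maxima: L → 0, C → -4, R → 0; minimax = -4.
-5 ≠ -4, so no pure-strategy equilibrium exists.

No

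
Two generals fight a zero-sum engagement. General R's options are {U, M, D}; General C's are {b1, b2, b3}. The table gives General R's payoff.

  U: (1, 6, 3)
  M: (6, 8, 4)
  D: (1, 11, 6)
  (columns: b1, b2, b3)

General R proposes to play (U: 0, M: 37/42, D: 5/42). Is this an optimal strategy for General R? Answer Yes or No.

No

Against b1 this mix gives (37/42)·6 + (5/42)·1 = 227/42.
Against b2 this mix gives (37/42)·8 + (5/42)·11 = 117/14.
Against b3 this mix gives (37/42)·4 + (5/42)·6 = 89/21.
General C will play b3, holding General R to 89/21. Shifting weight toward the row that does better against b3 would raise this floor (the equalizing mix achieves 32/7 against both b3 and b1), so the proposed strategy is not optimal.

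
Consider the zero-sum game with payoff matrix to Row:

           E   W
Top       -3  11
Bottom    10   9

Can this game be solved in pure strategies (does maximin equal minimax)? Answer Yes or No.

Row minima: Top → -3, Bottom → 9; maximin = 9.
Column maxima: E → 10, W → 11; minimax = 10.
9 ≠ 10, so no pure-strategy equilibrium exists.

No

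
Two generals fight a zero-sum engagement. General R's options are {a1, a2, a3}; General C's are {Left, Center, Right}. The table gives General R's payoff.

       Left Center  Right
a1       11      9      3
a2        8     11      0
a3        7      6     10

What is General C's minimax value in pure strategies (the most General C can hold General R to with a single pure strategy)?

Column maxima: Left → 11, Center → 11, Right → 10.
The smallest of these is 10.

10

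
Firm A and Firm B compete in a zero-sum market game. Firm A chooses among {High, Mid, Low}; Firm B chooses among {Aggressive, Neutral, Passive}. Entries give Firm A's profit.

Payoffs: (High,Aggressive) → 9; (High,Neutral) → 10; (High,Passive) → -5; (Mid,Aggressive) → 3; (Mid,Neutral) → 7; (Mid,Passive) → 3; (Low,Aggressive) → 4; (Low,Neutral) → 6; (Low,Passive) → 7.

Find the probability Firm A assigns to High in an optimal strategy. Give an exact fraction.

3/17

Row minima: High → -5, Mid → 3, Low → 4; maximin = 4.
Column maxima: Aggressive → 9, Neutral → 10, Passive → 7; minimax = 7.
4 ≠ 7, so there is no saddle point; optimal play is mixed.
Neutral is strictly dominated by Aggressive (it gives Firm A strictly more in every row), so Firm B never plays it.
With Neutral eliminated, Mid is strictly dominated by Low (Low gives Firm A strictly more in every remaining column), so Firm A never plays it.
On the remaining 2×2 (High, Low vs Aggressive, Passive):
Let Firm A play High with probability p. Expected payoff against Aggressive: 9p + 4(1−p) = 5p + 4; against Passive: (-5)p + 7(1−p) = −12p + 7.
Setting these equal: 5p + 4 = −12p + 7 ⇒ 17p = 3 ⇒ p = 3/17, and the value is (5)·(3/17) + 4 = 83/17.
For Firm B: with q = P(Aggressive), equating High's and Low's payoffs gives 14q − 5 = −3q + 7 ⇒ q = 12/17.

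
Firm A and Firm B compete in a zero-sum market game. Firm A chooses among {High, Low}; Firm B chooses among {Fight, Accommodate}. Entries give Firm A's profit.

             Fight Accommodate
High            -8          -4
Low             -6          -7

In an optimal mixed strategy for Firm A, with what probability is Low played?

4/5

Row minima: High → -8, Low → -7; maximin = -7.
Column maxima: Fight → -6, Accommodate → -4; minimax = -6.
-7 ≠ -6, so there is no saddle point; optimal play is mixed.
Let Firm A play High with probability p. Expected payoff against Fight: (-8)p + (-6)(1−p) = −2p − 6; against Accommodate: (-4)p + (-7)(1−p) = 3p − 7.
Setting these equal: −2p − 6 = 3p − 7 ⇒ −5p = -1 ⇒ p = 1/5, and the value is (-2)·(1/5) − 6 = -32/5.
For Firm B: with q = P(Fight), equating High's and Low's payoffs gives −4q − 4 = q − 7 ⇒ q = 3/5.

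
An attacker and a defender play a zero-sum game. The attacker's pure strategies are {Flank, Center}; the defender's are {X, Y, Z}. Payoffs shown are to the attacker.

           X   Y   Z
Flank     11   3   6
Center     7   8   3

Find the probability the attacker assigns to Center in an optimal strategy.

3/8

Row minima: Flank → 3, Center → 3; maximin = 3.
Column maxima: X → 11, Y → 8, Z → 6; minimax = 6.
3 ≠ 6, so there is no saddle point; optimal play is mixed.
X is strictly dominated by Z (it gives the attacker strictly more in every row), so the defender never plays it.
On the remaining 2×2 (Flank, Center vs Y, Z):
Let the attacker play Flank with probability p. Expected payoff against Y: 3p + 8(1−p) = −5p + 8; against Z: 6p + 3(1−p) = 3p + 3.
Setting these equal: −5p + 8 = 3p + 3 ⇒ −8p = -5 ⇒ p = 5/8, and the value is (-5)·(5/8) + 8 = 39/8.
For the defender: with q = P(Y), equating Flank's and Center's payoffs gives −3q + 6 = 5q + 3 ⇒ q = 3/8.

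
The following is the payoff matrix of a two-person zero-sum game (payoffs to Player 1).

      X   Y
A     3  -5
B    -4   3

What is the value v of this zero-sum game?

-11/15

Row minima: A → -5, B → -4; maximin = -4.
Column maxima: X → 3, Y → 3; minimax = 3.
-4 ≠ 3, so there is no saddle point; optimal play is mixed.
Let Player 1 play A with probability p. Expected payoff against X: 3p + (-4)(1−p) = 7p − 4; against Y: (-5)p + 3(1−p) = −8p + 3.
Setting these equal: 7p − 4 = −8p + 3 ⇒ 15p = 7 ⇒ p = 7/15, and the value is (7)·(7/15) − 4 = -11/15.
For Player 2: with q = P(X), equating A's and B's payoffs gives 8q − 5 = −7q + 3 ⇒ q = 8/15.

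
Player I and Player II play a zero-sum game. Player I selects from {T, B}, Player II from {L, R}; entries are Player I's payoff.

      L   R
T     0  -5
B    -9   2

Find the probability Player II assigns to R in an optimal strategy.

Row minima: T → -5, B → -9; maximin = -5.
Column maxima: L → 0, R → 2; minimax = 0.
-5 ≠ 0, so there is no saddle point; optimal play is mixed.
Let Player I play T with probability p. Expected payoff against L: 0p + (-9)(1−p) = 9p − 9; against R: (-5)p + 2(1−p) = −7p + 2.
Setting these equal: 9p − 9 = −7p + 2 ⇒ 16p = 11 ⇒ p = 11/16, and the value is (9)·(11/16) − 9 = -45/16.
For Player II: with q = P(L), equating T's and B's payoffs gives 5q − 5 = −11q + 2 ⇒ q = 7/16.

9/16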